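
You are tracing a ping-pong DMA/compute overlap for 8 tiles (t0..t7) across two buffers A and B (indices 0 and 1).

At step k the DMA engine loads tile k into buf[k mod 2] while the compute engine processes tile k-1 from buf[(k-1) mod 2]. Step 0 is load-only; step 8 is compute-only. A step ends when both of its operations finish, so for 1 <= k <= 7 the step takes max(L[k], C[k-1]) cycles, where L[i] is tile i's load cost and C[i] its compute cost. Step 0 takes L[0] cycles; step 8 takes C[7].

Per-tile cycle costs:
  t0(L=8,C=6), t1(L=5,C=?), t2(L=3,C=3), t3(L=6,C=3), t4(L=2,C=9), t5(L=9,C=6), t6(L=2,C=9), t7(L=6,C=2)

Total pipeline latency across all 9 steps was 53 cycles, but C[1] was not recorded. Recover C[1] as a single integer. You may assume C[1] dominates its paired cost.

C[1] = 4

step 0 → dur = L[0]=8 = 8
step 1 → dur = max(L[1]=5, C[0]=6) = 6
step 2 → dur = max(L[2]=3, C[1]=?) = C[1]  (unknown; binding)
step 3 → dur = max(L[3]=6, C[2]=3) = 6
step 4 → dur = max(L[4]=2, C[3]=3) = 3
step 5 → dur = max(L[5]=9, C[4]=9) = 9
step 6 → dur = max(L[6]=2, C[5]=6) = 6
step 7 → dur = max(L[7]=6, C[6]=9) = 9
step 8 → dur = C[7]=2 = 2
sum of known step durations = 49
dur[2] = total - known = 53 - 49 = 4
C[1] is the binding max in step 2, so C[1] = dur[2] = 4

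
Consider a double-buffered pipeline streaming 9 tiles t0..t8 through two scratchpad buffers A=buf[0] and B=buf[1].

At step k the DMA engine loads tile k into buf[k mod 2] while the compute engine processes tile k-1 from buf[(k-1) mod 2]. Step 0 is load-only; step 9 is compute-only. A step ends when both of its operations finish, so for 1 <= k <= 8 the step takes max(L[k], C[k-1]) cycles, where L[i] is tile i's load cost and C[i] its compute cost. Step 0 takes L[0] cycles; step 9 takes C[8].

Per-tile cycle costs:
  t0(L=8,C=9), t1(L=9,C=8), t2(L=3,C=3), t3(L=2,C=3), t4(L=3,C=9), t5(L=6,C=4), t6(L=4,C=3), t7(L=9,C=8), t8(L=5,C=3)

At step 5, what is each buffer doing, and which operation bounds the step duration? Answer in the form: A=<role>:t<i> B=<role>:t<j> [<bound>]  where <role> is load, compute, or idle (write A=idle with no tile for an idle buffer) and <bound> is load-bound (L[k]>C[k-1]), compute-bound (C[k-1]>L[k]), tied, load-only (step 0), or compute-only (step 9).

step 5: A=compute:t4 B=load:t5 [compute-bound]

[0] DMA t0→A (8c) ∥ CU idle ⇒ 8c, clock 8
[1] DMA t1→B (9c) ∥ CU A:t0 (9c) ⇒ 9c, clock 17
[2] DMA t2→A (3c) ∥ CU B:t1 (8c) ⇒ 8c, clock 25
[3] DMA t3→B (2c) ∥ CU A:t2 (3c) ⇒ 3c, clock 28
[4] DMA t4→A (3c) ∥ CU B:t3 (3c) ⇒ 3c, clock 31
[5] DMA t5→B (6c) ∥ CU A:t4 (9c) ⇒ 9c, clock 40
[6] DMA t6→A (4c) ∥ CU B:t5 (4c) ⇒ 4c, clock 44
[7] DMA t7→B (9c) ∥ CU A:t6 (3c) ⇒ 9c, clock 53
[8] DMA t8→A (5c) ∥ CU B:t7 (8c) ⇒ 8c, clock 61
[9] DMA idle ∥ CU A:t8 (3c) ⇒ 3c, clock 64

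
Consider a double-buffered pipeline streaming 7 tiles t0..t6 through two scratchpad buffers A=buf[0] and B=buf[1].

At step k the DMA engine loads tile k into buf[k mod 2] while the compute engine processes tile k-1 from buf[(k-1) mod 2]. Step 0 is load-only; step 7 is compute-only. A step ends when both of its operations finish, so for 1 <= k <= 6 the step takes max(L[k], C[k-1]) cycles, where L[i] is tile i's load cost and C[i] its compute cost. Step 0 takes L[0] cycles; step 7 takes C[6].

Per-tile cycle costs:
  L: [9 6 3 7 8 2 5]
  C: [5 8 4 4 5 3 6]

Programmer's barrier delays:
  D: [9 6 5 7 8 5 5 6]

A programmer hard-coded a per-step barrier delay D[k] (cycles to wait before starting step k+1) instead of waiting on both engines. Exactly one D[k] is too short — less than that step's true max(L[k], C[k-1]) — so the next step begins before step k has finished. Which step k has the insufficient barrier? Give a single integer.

step 0: need L[0]=9 = 9; D[0]=9 ok
step 1: need max(L[1]=6,C[0]=5) = 6; D[1]=6 ok
step 2: need max(L[2]=3,C[1]=8) = 8; D[2]=5 SHORT
step 3: need max(L[3]=7,C[2]=4) = 7; D[3]=7 ok
step 4: need max(L[4]=8,C[3]=4) = 8; D[4]=8 ok
step 5: need max(L[5]=2,C[4]=5) = 5; D[5]=5 ok
step 6: need max(L[6]=5,C[5]=3) = 5; D[6]=5 ok
step 7: need C[6]=6 = 6; D[7]=6 ok

hazard at step 2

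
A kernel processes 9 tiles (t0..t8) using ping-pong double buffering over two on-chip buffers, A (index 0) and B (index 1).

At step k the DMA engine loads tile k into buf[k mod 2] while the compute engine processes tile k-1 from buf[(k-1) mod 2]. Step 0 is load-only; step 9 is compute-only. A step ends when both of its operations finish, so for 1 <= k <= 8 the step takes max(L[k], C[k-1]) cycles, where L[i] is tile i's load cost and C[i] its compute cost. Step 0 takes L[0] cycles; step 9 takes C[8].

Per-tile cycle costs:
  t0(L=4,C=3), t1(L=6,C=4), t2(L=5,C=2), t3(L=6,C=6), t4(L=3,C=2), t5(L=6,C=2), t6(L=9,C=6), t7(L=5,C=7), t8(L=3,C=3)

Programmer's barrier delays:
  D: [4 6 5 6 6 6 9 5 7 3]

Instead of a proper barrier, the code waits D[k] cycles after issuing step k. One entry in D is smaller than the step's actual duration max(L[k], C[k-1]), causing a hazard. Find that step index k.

step 0: need L[0]=4 = 4; D[0]=4 ok
step 1: need max(L[1]=6,C[0]=3) = 6; D[1]=6 ok
step 2: need max(L[2]=5,C[1]=4) = 5; D[2]=5 ok
step 3: need max(L[3]=6,C[2]=2) = 6; D[3]=6 ok
step 4: need max(L[4]=3,C[3]=6) = 6; D[4]=6 ok
step 5: need max(L[5]=6,C[4]=2) = 6; D[5]=6 ok
step 6: need max(L[6]=9,C[5]=2) = 9; D[6]=9 ok
step 7: need max(L[7]=5,C[6]=6) = 6; D[7]=5 SHORT
step 8: need max(L[8]=3,C[7]=7) = 7; D[8]=7 ok
step 9: need C[8]=3 = 3; D[9]=3 ok

hazard at step 7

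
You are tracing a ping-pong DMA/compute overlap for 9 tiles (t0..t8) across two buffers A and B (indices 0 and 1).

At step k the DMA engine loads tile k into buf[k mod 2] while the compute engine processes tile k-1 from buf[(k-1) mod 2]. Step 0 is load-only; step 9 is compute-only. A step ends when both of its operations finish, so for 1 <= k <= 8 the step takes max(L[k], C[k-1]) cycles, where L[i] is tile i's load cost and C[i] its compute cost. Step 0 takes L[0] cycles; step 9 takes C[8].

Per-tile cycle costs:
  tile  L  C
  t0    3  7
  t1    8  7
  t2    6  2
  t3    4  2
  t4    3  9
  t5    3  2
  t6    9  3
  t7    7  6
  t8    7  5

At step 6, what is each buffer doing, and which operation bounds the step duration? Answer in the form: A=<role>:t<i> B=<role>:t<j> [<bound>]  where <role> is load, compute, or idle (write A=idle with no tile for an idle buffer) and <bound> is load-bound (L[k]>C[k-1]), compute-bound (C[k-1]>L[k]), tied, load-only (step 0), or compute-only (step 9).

k=0 load=t0/3c comp=- wait=3 total=3
k=1 load=t1/8c comp=t0/7c wait=8 total=11
k=2 load=t2/6c comp=t1/7c wait=7 total=18
k=3 load=t3/4c comp=t2/2c wait=4 total=22
k=4 load=t4/3c comp=t3/2c wait=3 total=25
k=5 load=t5/3c comp=t4/9c wait=9 total=34
k=6 load=t6/9c comp=t5/2c wait=9 total=43
k=7 load=t7/7c comp=t6/3c wait=7 total=50
k=8 load=t8/7c comp=t7/6c wait=7 total=57
k=9 load=- comp=t8/5c wait=5 total=62

step 6: A=load:t6 B=compute:t5 [load-bound]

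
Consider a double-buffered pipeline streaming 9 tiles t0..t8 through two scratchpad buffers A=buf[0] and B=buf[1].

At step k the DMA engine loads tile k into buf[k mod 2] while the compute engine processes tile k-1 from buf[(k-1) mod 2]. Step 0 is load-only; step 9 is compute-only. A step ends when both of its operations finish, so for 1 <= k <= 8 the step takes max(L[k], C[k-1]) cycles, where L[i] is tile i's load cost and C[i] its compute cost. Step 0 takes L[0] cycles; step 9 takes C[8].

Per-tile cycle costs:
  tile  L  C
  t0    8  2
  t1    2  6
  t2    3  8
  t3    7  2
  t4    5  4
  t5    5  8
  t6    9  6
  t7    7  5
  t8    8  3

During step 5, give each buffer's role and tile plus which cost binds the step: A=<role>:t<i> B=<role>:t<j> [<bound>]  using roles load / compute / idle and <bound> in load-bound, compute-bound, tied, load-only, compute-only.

step 5: A=compute:t4 B=load:t5 [load-bound]

step 0: L[0]=8 → dur=8, Σ=8 | A=load:t0 B=idle [load-only]
step 1: L[1]=2 C[0]=2 → dur=2, Σ=10 | A=compute:t0 B=load:t1 [tied]
step 2: L[2]=3 C[1]=6 → dur=6, Σ=16 | A=load:t2 B=compute:t1 [compute-bound]
step 3: L[3]=7 C[2]=8 → dur=8, Σ=24 | A=compute:t2 B=load:t3 [compute-bound]
step 4: L[4]=5 C[3]=2 → dur=5, Σ=29 | A=load:t4 B=compute:t3 [load-bound]
step 5: L[5]=5 C[4]=4 → dur=5, Σ=34 | A=compute:t4 B=load:t5 [load-bound]
step 6: L[6]=9 C[5]=8 → dur=9, Σ=43 | A=load:t6 B=compute:t5 [load-bound]
step 7: L[7]=7 C[6]=6 → dur=7, Σ=50 | A=compute:t6 B=load:t7 [load-bound]
step 8: L[8]=8 C[7]=5 → dur=8, Σ=58 | A=load:t8 B=compute:t7 [load-bound]
step 9: C[8]=3 → dur=3, Σ=61 | A=compute:t8 B=idle [compute-only]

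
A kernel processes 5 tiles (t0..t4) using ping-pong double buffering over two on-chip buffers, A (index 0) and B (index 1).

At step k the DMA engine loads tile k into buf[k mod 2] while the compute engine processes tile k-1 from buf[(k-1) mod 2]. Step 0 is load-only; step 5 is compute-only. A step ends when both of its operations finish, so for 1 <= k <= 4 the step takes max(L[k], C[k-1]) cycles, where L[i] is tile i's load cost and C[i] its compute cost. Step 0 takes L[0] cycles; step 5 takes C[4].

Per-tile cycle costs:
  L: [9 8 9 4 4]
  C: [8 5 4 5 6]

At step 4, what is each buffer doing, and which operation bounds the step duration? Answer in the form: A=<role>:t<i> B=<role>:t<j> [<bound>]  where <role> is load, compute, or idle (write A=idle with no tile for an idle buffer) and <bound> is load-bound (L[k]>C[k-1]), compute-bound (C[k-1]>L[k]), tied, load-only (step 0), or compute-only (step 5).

k=0 load=t0/9c comp=- wait=9 total=9
k=1 load=t1/8c comp=t0/8c wait=8 total=17
k=2 load=t2/9c comp=t1/5c wait=9 total=26
k=3 load=t3/4c comp=t2/4c wait=4 total=30
k=4 load=t4/4c comp=t3/5c wait=5 total=35
k=5 load=- comp=t4/6c wait=6 total=41

step 4: A=load:t4 B=compute:t3 [compute-bound]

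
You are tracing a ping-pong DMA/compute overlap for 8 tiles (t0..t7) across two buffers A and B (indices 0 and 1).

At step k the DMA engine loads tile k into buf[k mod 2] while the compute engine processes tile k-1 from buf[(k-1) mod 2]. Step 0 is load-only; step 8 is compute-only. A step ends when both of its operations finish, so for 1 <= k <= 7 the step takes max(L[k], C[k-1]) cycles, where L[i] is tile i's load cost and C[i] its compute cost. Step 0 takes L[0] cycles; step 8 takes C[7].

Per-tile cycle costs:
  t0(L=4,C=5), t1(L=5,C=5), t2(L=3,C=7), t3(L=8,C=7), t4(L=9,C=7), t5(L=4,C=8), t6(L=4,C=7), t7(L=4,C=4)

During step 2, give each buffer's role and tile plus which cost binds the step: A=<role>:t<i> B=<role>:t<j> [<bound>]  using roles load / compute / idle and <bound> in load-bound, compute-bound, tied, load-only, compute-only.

step 2: A=load:t2 B=compute:t1 [compute-bound]

  0. 4=4c; end=4; A:t0 B:-
  1. max(5,5)=5c; end=9; A:t0 B:t1
  2. max(3,5)=5c; end=14; A:t2 B:t1
  3. max(8,7)=8c; end=22; A:t2 B:t3
  4. max(9,7)=9c; end=31; A:t4 B:t3
  5. max(4,7)=7c; end=38; A:t4 B:t5
  6. max(4,8)=8c; end=46; A:t6 B:t5
  7. max(4,7)=7c; end=53; A:t6 B:t7
  8. 4=4c; end=57; A:t6 B:t7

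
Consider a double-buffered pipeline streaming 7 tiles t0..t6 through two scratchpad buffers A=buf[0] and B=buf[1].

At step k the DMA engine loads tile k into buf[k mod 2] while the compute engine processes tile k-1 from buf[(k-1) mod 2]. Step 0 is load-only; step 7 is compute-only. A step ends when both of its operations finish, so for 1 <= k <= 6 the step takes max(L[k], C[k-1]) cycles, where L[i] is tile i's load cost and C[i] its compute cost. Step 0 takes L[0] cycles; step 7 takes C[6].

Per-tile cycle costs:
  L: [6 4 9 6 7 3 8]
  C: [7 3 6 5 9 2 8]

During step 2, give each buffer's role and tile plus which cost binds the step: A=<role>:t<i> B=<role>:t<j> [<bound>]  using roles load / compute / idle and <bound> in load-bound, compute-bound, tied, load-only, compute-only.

step 0: L[0]=6 → dur=6, Σ=6 | A=load:t0 B=idle [load-only]
step 1: L[1]=4 C[0]=7 → dur=7, Σ=13 | A=compute:t0 B=load:t1 [compute-bound]
step 2: L[2]=9 C[1]=3 → dur=9, Σ=22 | A=load:t2 B=compute:t1 [load-bound]
step 3: L[3]=6 C[2]=6 → dur=6, Σ=28 | A=compute:t2 B=load:t3 [tied]
step 4: L[4]=7 C[3]=5 → dur=7, Σ=35 | A=load:t4 B=compute:t3 [load-bound]
step 5: L[5]=3 C[4]=9 → dur=9, Σ=44 | A=compute:t4 B=load:t5 [compute-bound]
step 6: L[6]=8 C[5]=2 → dur=8, Σ=52 | A=load:t6 B=compute:t5 [load-bound]
step 7: C[6]=8 → dur=8, Σ=60 | A=compute:t6 B=idle [compute-only]

step 2: A=load:t2 B=compute:t1 [load-bound]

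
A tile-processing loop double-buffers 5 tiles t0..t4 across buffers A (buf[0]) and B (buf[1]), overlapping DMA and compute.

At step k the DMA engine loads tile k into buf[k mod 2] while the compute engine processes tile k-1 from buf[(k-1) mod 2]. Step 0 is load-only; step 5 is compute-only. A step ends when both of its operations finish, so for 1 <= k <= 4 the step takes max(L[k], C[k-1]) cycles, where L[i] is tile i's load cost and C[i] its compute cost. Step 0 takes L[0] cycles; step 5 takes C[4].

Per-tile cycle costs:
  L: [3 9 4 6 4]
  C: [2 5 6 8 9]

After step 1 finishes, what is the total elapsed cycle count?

end_cycle[1] = 12

k=0 load=t0/3c comp=- wait=3 total=3
k=1 load=t1/9c comp=t0/2c wait=9 total=12
k=2 load=t2/4c comp=t1/5c wait=5 total=17
k=3 load=t3/6c comp=t2/6c wait=6 total=23
k=4 load=t4/4c comp=t3/8c wait=8 total=31
k=5 load=- comp=t4/9c wait=9 total=40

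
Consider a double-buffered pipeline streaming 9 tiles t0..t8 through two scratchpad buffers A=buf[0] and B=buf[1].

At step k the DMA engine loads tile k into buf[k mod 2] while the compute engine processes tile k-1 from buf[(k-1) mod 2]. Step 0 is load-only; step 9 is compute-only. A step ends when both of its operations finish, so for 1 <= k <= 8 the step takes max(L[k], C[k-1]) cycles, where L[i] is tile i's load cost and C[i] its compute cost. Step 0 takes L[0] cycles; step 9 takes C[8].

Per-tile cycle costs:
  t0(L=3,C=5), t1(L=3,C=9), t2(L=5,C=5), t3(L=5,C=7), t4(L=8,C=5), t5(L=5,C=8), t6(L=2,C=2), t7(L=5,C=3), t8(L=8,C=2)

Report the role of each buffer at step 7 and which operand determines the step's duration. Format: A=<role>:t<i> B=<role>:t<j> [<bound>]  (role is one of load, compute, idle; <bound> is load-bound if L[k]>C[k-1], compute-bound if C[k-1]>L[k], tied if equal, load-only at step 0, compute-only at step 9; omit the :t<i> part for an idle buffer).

step 7: A=compute:t6 B=load:t7 [load-bound]

step 0: L[0]=3 → dur=3, Σ=3 | A=load:t0 B=idle [load-only]
step 1: L[1]=3 C[0]=5 → dur=5, Σ=8 | A=compute:t0 B=load:t1 [compute-bound]
step 2: L[2]=5 C[1]=9 → dur=9, Σ=17 | A=load:t2 B=compute:t1 [compute-bound]
step 3: L[3]=5 C[2]=5 → dur=5, Σ=22 | A=compute:t2 B=load:t3 [tied]
step 4: L[4]=8 C[3]=7 → dur=8, Σ=30 | A=load:t4 B=compute:t3 [load-bound]
step 5: L[5]=5 C[4]=5 → dur=5, Σ=35 | A=compute:t4 B=load:t5 [tied]
step 6: L[6]=2 C[5]=8 → dur=8, Σ=43 | A=load:t6 B=compute:t5 [compute-bound]
step 7: L[7]=5 C[6]=2 → dur=5, Σ=48 | A=compute:t6 B=load:t7 [load-bound]
step 8: L[8]=8 C[7]=3 → dur=8, Σ=56 | A=load:t8 B=compute:t7 [load-bound]
step 9: C[8]=2 → dur=2, Σ=58 | A=compute:t8 B=idle [compute-only]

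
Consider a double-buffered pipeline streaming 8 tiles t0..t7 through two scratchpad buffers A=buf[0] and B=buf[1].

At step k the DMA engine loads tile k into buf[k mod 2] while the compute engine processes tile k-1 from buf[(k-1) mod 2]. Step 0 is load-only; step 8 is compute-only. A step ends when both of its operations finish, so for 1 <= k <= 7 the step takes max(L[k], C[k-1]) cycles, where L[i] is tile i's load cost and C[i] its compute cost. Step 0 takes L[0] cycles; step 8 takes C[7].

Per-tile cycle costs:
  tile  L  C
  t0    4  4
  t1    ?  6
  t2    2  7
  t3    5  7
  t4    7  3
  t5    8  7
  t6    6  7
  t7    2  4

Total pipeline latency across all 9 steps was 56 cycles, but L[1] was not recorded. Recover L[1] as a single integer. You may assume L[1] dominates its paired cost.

step 0 | dur = L[0]=4 = 4
step 1 | dur = max(L[1]=?, C[0]=4) = L[1]  (unknown; binding)
step 2 | dur = max(L[2]=2, C[1]=6) = 6
step 3 | dur = max(L[3]=5, C[2]=7) = 7
step 4 | dur = max(L[4]=7, C[3]=7) = 7
step 5 | dur = max(L[5]=8, C[4]=3) = 8
step 6 | dur = max(L[6]=6, C[5]=7) = 7
step 7 | dur = max(L[7]=2, C[6]=7) = 7
step 8 | dur = C[7]=4 = 4
sum of known step durations = 50
dur[1] = total - known = 56 - 50 = 6
L[1] is the binding max in step 1, so L[1] = dur[1] = 6

L[1] = 6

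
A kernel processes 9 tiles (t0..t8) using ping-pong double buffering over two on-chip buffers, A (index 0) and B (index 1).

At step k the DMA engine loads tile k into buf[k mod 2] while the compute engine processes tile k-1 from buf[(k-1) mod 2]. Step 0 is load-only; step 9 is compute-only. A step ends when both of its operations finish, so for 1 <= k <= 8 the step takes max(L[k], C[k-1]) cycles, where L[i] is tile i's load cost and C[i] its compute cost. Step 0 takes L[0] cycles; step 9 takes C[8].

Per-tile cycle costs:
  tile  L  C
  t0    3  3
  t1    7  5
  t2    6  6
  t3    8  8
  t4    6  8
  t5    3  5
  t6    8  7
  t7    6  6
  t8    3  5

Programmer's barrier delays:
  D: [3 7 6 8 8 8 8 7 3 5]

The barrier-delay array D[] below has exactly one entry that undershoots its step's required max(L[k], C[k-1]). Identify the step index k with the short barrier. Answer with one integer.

hazard at step 8

[0] required=L[0]=3=3 vs D=3 ok
[1] required=max(L[1]=7,C[0]=3)=7 vs D=7 ok
[2] required=max(L[2]=6,C[1]=5)=6 vs D=6 ok
[3] required=max(L[3]=8,C[2]=6)=8 vs D=8 ok
[4] required=max(L[4]=6,C[3]=8)=8 vs D=8 ok
[5] required=max(L[5]=3,C[4]=8)=8 vs D=8 ok
[6] required=max(L[6]=8,C[5]=5)=8 vs D=8 ok
[7] required=max(L[7]=6,C[6]=7)=7 vs D=7 ok
[8] required=max(L[8]=3,C[7]=6)=6 vs D=3 SHORT
[9] required=C[8]=5=5 vs D=5 ok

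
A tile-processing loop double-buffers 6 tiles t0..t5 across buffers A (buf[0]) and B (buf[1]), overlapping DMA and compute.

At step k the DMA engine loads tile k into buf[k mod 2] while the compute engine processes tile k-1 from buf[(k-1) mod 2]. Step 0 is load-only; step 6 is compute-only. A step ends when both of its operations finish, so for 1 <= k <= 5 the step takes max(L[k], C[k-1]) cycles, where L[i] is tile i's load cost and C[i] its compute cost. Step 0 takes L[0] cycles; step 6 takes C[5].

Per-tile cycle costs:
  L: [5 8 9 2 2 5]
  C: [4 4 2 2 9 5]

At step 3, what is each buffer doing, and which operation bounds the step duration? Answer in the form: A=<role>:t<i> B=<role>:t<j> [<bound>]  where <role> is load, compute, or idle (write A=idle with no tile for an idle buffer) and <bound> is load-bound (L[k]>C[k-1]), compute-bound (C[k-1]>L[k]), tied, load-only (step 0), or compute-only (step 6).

step 0: L[0]=5 → dur=5, Σ=5 | A=load:t0 B=idle [load-only]
step 1: L[1]=8 C[0]=4 → dur=8, Σ=13 | A=compute:t0 B=load:t1 [load-bound]
step 2: L[2]=9 C[1]=4 → dur=9, Σ=22 | A=load:t2 B=compute:t1 [load-bound]
step 3: L[3]=2 C[2]=2 → dur=2, Σ=24 | A=compute:t2 B=load:t3 [tied]
step 4: L[4]=2 C[3]=2 → dur=2, Σ=26 | A=load:t4 B=compute:t3 [tied]
step 5: L[5]=5 C[4]=9 → dur=9, Σ=35 | A=compute:t4 B=load:t5 [compute-bound]
step 6: C[5]=5 → dur=5, Σ=40 | A=idle B=compute:t5 [compute-only]

step 3: A=compute:t2 B=load:t3 [tied]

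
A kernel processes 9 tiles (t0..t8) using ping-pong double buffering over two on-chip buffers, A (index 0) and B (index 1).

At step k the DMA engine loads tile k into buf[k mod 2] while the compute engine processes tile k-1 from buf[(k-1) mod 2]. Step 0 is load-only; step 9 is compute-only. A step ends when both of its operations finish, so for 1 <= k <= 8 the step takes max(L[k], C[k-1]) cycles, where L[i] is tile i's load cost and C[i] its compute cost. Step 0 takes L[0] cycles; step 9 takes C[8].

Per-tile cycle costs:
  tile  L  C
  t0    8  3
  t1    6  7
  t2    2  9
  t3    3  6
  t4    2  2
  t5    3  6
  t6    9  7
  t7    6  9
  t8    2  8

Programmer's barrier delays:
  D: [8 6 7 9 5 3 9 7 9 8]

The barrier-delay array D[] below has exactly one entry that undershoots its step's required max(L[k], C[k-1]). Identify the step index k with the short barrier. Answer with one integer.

step 0: need L[0]=8 = 8; D[0]=8 ok
step 1: need max(L[1]=6,C[0]=3) = 6; D[1]=6 ok
step 2: need max(L[2]=2,C[1]=7) = 7; D[2]=7 ok
step 3: need max(L[3]=3,C[2]=9) = 9; D[3]=9 ok
step 4: need max(L[4]=2,C[3]=6) = 6; D[4]=5 SHORT
step 5: need max(L[5]=3,C[4]=2) = 3; D[5]=3 ok
step 6: need max(L[6]=9,C[5]=6) = 9; D[6]=9 ok
step 7: need max(L[7]=6,C[6]=7) = 7; D[7]=7 ok
step 8: need max(L[8]=2,C[7]=9) = 9; D[8]=9 ok
step 9: need C[8]=8 = 8; D[9]=8 ok

hazard at step 4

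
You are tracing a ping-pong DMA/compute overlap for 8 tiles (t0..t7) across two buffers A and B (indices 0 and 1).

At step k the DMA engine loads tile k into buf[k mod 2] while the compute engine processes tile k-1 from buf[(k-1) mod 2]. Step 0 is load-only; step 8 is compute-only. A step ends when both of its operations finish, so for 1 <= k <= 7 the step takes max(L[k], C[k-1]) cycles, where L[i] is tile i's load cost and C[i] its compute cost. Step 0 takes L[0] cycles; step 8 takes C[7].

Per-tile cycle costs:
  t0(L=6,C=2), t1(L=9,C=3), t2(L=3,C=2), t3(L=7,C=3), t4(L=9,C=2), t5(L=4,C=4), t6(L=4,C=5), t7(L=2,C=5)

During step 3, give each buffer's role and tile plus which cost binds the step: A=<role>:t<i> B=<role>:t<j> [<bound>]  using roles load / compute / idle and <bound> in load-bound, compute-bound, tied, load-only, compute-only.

  0. 6=6c; end=6; A:t0 B:-
  1. max(9,2)=9c; end=15; A:t0 B:t1
  2. max(3,3)=3c; end=18; A:t2 B:t1
  3. max(7,2)=7c; end=25; A:t2 B:t3
  4. max(9,3)=9c; end=34; A:t4 B:t3
  5. max(4,2)=4c; end=38; A:t4 B:t5
  6. max(4,4)=4c; end=42; A:t6 B:t5
  7. max(2,5)=5c; end=47; A:t6 B:t7
  8. 5=5c; end=52; A:t6 B:t7

step 3: A=compute:t2 B=load:t3 [load-bound]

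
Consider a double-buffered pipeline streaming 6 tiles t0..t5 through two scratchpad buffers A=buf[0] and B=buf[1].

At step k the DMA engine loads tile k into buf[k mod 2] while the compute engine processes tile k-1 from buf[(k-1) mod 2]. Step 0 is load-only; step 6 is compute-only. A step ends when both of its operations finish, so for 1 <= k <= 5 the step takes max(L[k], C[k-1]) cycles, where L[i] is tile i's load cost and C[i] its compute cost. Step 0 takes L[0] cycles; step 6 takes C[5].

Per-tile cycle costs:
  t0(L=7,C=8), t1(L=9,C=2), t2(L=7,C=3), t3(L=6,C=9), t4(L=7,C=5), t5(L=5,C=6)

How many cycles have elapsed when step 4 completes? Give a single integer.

step 0: L[0]=7 → dur=7, Σ=7 | A=load:t0 B=idle [load-only]
step 1: L[1]=9 C[0]=8 → dur=9, Σ=16 | A=compute:t0 B=load:t1 [load-bound]
step 2: L[2]=7 C[1]=2 → dur=7, Σ=23 | A=load:t2 B=compute:t1 [load-bound]
step 3: L[3]=6 C[2]=3 → dur=6, Σ=29 | A=compute:t2 B=load:t3 [load-bound]
step 4: L[4]=7 C[3]=9 → dur=9, Σ=38 | A=load:t4 B=compute:t3 [compute-bound]
step 5: L[5]=5 C[4]=5 → dur=5, Σ=43 | A=compute:t4 B=load:t5 [tied]
step 6: C[5]=6 → dur=6, Σ=49 | A=idle B=compute:t5 [compute-only]

end_cycle[4] = 38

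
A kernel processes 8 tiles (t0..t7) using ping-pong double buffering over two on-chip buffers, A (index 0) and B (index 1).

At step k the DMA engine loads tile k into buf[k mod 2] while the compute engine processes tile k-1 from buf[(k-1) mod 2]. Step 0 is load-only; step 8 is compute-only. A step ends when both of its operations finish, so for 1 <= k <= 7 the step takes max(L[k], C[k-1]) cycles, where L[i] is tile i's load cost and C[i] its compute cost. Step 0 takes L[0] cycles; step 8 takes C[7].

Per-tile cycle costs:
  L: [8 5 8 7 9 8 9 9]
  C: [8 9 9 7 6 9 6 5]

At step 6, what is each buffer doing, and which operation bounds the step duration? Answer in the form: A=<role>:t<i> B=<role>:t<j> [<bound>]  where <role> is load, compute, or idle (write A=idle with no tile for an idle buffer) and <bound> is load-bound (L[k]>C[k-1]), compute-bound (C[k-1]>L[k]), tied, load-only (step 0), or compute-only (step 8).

[0] DMA t0→A (8c) ∥ CU idle ⇒ 8c, clock 8
[1] DMA t1→B (5c) ∥ CU A:t0 (8c) ⇒ 8c, clock 16
[2] DMA t2→A (8c) ∥ CU B:t1 (9c) ⇒ 9c, clock 25
[3] DMA t3→B (7c) ∥ CU A:t2 (9c) ⇒ 9c, clock 34
[4] DMA t4→A (9c) ∥ CU B:t3 (7c) ⇒ 9c, clock 43
[5] DMA t5→B (8c) ∥ CU A:t4 (6c) ⇒ 8c, clock 51
[6] DMA t6→A (9c) ∥ CU B:t5 (9c) ⇒ 9c, clock 60
[7] DMA t7→B (9c) ∥ CU A:t6 (6c) ⇒ 9c, clock 69
[8] DMA idle ∥ CU B:t7 (5c) ⇒ 5c, clock 74

step 6: A=load:t6 B=compute:t5 [tied]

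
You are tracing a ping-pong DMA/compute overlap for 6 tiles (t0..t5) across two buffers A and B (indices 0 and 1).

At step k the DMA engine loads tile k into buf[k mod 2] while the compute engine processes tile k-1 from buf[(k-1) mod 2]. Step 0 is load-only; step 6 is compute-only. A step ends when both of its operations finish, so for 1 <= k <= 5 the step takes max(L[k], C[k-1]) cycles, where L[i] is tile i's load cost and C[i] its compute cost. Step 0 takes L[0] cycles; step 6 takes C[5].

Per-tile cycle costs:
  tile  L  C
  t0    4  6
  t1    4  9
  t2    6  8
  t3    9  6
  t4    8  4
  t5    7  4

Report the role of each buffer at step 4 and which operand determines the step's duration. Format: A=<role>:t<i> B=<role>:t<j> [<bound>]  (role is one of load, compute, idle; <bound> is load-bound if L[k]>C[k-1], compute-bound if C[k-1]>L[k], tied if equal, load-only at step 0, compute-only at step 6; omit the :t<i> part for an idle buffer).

step 4: A=load:t4 B=compute:t3 [load-bound]

k=0 load=t0/4c comp=- wait=4 total=4
k=1 load=t1/4c comp=t0/6c wait=6 total=10
k=2 load=t2/6c comp=t1/9c wait=9 total=19
k=3 load=t3/9c comp=t2/8c wait=9 total=28
k=4 load=t4/8c comp=t3/6c wait=8 total=36
k=5 load=t5/7c comp=t4/4c wait=7 total=43
k=6 load=- comp=t5/4c wait=4 total=47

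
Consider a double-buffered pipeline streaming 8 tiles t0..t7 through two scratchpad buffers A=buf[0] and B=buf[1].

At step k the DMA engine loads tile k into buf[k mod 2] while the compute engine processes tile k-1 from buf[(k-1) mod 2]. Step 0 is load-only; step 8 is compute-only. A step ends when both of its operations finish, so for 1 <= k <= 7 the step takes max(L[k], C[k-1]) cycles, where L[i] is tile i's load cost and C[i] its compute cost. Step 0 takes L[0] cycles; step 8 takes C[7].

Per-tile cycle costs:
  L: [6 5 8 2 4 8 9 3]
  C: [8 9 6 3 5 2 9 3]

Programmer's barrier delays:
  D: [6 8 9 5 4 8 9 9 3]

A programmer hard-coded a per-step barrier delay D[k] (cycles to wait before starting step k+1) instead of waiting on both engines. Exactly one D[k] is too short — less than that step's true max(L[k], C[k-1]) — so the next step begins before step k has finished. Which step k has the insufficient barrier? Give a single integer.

hazard at step 3

step 0: need L[0]=6 = 6; D[0]=6 ok
step 1: need max(L[1]=5,C[0]=8) = 8; D[1]=8 ok
step 2: need max(L[2]=8,C[1]=9) = 9; D[2]=9 ok
step 3: need max(L[3]=2,C[2]=6) = 6; D[3]=5 SHORT
step 4: need max(L[4]=4,C[3]=3) = 4; D[4]=4 ok
step 5: need max(L[5]=8,C[4]=5) = 8; D[5]=8 ok
step 6: need max(L[6]=9,C[5]=2) = 9; D[6]=9 ok
step 7: need max(L[7]=3,C[6]=9) = 9; D[7]=9 ok
step 8: need C[7]=3 = 3; D[8]=3 ok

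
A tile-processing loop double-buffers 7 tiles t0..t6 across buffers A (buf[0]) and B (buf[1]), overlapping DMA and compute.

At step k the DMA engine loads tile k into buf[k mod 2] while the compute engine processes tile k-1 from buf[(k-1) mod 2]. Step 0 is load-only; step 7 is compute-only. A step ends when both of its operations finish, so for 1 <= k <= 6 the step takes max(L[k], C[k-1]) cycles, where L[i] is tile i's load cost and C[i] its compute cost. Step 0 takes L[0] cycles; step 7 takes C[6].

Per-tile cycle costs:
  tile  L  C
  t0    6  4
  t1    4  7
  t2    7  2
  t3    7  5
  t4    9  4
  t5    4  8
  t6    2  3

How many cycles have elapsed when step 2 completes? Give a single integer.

end_cycle[2] = 17

[0] DMA t0→A (6c) ∥ CU idle ⇒ 6c, clock 6
[1] DMA t1→B (4c) ∥ CU A:t0 (4c) ⇒ 4c, clock 10
[2] DMA t2→A (7c) ∥ CU B:t1 (7c) ⇒ 7c, clock 17
[3] DMA t3→B (7c) ∥ CU A:t2 (2c) ⇒ 7c, clock 24
[4] DMA t4→A (9c) ∥ CU B:t3 (5c) ⇒ 9c, clock 33
[5] DMA t5→B (4c) ∥ CU A:t4 (4c) ⇒ 4c, clock 37
[6] DMA t6→A (2c) ∥ CU B:t5 (8c) ⇒ 8c, clock 45
[7] DMA idle ∥ CU A:t6 (3c) ⇒ 3c, clock 48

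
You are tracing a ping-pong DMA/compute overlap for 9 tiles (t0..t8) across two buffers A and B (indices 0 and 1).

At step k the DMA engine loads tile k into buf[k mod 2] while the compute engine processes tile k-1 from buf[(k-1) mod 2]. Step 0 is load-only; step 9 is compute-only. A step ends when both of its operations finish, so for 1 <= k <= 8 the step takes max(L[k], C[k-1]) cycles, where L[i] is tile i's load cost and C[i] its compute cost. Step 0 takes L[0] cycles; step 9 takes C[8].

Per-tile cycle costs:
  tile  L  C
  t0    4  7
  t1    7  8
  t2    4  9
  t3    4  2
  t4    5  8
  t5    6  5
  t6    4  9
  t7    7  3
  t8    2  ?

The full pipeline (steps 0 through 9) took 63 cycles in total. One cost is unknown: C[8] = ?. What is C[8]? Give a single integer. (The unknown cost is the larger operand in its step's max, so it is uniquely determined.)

step 0 → dur = L[0]=4 = 4
step 1 → dur = max(L[1]=7, C[0]=7) = 7
step 2 → dur = max(L[2]=4, C[1]=8) = 8
step 3 → dur = max(L[3]=4, C[2]=9) = 9
step 4 → dur = max(L[4]=5, C[3]=2) = 5
step 5 → dur = max(L[5]=6, C[4]=8) = 8
step 6 → dur = max(L[6]=4, C[5]=5) = 5
step 7 → dur = max(L[7]=7, C[6]=9) = 9
step 8 → dur = max(L[8]=2, C[7]=3) = 3
step 9 → dur = C[8]=? = C[8]  (unknown; binding)
sum of known step durations = 58
dur[9] = total - known = 63 - 58 = 5
C[8] is the binding max in step 9, so C[8] = dur[9] = 5

C[8] = 5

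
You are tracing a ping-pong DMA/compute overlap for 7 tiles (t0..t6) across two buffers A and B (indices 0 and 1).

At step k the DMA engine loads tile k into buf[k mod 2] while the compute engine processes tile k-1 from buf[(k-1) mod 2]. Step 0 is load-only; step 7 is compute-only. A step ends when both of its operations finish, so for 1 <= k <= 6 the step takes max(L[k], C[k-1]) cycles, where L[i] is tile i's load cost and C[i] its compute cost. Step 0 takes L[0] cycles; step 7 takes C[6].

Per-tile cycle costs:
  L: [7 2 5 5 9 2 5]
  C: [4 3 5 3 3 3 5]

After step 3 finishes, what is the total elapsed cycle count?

end_cycle[3] = 21

[0] DMA t0→A (7c) ∥ CU idle ⇒ 7c, clock 7
[1] DMA t1→B (2c) ∥ CU A:t0 (4c) ⇒ 4c, clock 11
[2] DMA t2→A (5c) ∥ CU B:t1 (3c) ⇒ 5c, clock 16
[3] DMA t3→B (5c) ∥ CU A:t2 (5c) ⇒ 5c, clock 21
[4] DMA t4→A (9c) ∥ CU B:t3 (3c) ⇒ 9c, clock 30
[5] DMA t5→B (2c) ∥ CU A:t4 (3c) ⇒ 3c, clock 33
[6] DMA t6→A (5c) ∥ CU B:t5 (3c) ⇒ 5c, clock 38
[7] DMA idle ∥ CU A:t6 (5c) ⇒ 5c, clock 43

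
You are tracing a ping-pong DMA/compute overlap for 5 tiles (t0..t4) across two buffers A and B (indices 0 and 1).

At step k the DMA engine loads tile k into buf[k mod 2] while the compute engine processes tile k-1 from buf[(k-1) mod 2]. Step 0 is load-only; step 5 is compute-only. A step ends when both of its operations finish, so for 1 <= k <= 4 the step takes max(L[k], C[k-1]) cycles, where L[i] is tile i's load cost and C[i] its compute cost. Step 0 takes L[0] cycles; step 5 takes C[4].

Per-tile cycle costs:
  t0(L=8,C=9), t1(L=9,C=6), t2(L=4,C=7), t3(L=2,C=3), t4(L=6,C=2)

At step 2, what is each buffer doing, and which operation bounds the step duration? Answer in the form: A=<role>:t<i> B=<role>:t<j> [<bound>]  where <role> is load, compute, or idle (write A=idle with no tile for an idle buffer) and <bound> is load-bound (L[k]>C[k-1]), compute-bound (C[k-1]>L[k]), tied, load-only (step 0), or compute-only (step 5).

step 2: A=load:t2 B=compute:t1 [compute-bound]

step 0: L[0]=8 → dur=8, Σ=8 | A=load:t0 B=idle [load-only]
step 1: L[1]=9 C[0]=9 → dur=9, Σ=17 | A=compute:t0 B=load:t1 [tied]
step 2: L[2]=4 C[1]=6 → dur=6, Σ=23 | A=load:t2 B=compute:t1 [compute-bound]
step 3: L[3]=2 C[2]=7 → dur=7, Σ=30 | A=compute:t2 B=load:t3 [compute-bound]
step 4: L[4]=6 C[3]=3 → dur=6, Σ=36 | A=load:t4 B=compute:t3 [load-bound]
step 5: C[4]=2 → dur=2, Σ=38 | A=compute:t4 B=idle [compute-only]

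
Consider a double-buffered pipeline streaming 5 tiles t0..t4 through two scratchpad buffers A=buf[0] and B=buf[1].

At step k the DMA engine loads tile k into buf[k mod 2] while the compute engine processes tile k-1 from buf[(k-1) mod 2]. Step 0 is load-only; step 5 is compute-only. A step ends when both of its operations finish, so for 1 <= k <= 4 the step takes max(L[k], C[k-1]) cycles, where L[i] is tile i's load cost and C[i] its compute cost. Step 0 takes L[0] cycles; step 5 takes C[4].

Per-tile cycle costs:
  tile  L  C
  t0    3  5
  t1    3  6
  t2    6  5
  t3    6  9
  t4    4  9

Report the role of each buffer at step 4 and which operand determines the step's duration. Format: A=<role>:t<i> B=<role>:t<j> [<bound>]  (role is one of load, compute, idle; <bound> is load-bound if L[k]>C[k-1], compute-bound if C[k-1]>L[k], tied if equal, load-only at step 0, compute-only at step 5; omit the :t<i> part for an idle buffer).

step 4: A=load:t4 B=compute:t3 [compute-bound]

step 0: L[0]=3 → dur=3, Σ=3 | A=load:t0 B=idle [load-only]
step 1: L[1]=3 C[0]=5 → dur=5, Σ=8 | A=compute:t0 B=load:t1 [compute-bound]
step 2: L[2]=6 C[1]=6 → dur=6, Σ=14 | A=load:t2 B=compute:t1 [tied]
step 3: L[3]=6 C[2]=5 → dur=6, Σ=20 | A=compute:t2 B=load:t3 [load-bound]
step 4: L[4]=4 C[3]=9 → dur=9, Σ=29 | A=load:t4 B=compute:t3 [compute-bound]
step 5: C[4]=9 → dur=9, Σ=38 | A=compute:t4 B=idle [compute-only]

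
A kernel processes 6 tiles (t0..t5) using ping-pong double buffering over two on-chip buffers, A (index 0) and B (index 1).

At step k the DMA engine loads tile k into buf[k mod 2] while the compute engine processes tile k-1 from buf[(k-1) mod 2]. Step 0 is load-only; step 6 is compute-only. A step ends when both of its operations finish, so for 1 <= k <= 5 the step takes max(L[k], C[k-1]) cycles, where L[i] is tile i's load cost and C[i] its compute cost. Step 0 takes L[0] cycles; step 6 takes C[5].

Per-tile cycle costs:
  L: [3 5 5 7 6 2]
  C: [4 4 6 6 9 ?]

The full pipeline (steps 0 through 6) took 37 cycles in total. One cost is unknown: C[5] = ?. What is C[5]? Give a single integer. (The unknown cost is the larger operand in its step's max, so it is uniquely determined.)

step 0 | dur = L[0]=3 = 3
step 1 | dur = max(L[1]=5, C[0]=4) = 5
step 2 | dur = max(L[2]=5, C[1]=4) = 5
step 3 | dur = max(L[3]=7, C[2]=6) = 7
step 4 | dur = max(L[4]=6, C[3]=6) = 6
step 5 | dur = max(L[5]=2, C[4]=9) = 9
step 6 | dur = C[5]=? = C[5]  (unknown; binding)
sum of known step durations = 35
dur[6] = total - known = 37 - 35 = 2
C[5] is the binding max in step 6, so C[5] = dur[6] = 2

C[5] = 2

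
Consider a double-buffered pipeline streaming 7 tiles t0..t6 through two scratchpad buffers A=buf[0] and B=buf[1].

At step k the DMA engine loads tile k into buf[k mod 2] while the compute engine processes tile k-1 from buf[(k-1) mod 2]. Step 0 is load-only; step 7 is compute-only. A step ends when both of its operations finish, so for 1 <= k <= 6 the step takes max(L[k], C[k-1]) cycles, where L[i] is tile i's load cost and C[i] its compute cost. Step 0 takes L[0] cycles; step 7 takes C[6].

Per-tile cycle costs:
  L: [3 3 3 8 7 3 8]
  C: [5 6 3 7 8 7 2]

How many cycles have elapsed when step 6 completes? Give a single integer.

end_cycle[6] = 45

step 0: L[0]=3 → dur=3, Σ=3 | A=load:t0 B=idle [load-only]
step 1: L[1]=3 C[0]=5 → dur=5, Σ=8 | A=compute:t0 B=load:t1 [compute-bound]
step 2: L[2]=3 C[1]=6 → dur=6, Σ=14 | A=load:t2 B=compute:t1 [compute-bound]
step 3: L[3]=8 C[2]=3 → dur=8, Σ=22 | A=compute:t2 B=load:t3 [load-bound]
step 4: L[4]=7 C[3]=7 → dur=7, Σ=29 | A=load:t4 B=compute:t3 [tied]
step 5: L[5]=3 C[4]=8 → dur=8, Σ=37 | A=compute:t4 B=load:t5 [compute-bound]
step 6: L[6]=8 C[5]=7 → dur=8, Σ=45 | A=load:t6 B=compute:t5 [load-bound]
step 7: C[6]=2 → dur=2, Σ=47 | A=compute:t6 B=idle [compute-only]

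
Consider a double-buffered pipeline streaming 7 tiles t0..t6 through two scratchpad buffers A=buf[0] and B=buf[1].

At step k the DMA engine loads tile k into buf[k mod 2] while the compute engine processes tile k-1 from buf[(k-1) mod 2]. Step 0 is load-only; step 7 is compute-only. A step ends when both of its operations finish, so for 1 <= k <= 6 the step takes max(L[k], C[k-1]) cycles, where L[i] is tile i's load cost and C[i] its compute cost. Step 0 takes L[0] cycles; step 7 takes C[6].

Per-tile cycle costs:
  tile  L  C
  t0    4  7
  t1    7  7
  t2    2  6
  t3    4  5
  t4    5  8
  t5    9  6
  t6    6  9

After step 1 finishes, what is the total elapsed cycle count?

end_cycle[1] = 11

k=0 load=t0/4c comp=- wait=4 total=4
k=1 load=t1/7c comp=t0/7c wait=7 total=11
k=2 load=t2/2c comp=t1/7c wait=7 total=18
k=3 load=t3/4c comp=t2/6c wait=6 total=24
k=4 load=t4/5c comp=t3/5c wait=5 total=29
k=5 load=t5/9c comp=t4/8c wait=9 total=38
k=6 load=t6/6c comp=t5/6c wait=6 total=44
k=7 load=- comp=t6/9c wait=9 total=53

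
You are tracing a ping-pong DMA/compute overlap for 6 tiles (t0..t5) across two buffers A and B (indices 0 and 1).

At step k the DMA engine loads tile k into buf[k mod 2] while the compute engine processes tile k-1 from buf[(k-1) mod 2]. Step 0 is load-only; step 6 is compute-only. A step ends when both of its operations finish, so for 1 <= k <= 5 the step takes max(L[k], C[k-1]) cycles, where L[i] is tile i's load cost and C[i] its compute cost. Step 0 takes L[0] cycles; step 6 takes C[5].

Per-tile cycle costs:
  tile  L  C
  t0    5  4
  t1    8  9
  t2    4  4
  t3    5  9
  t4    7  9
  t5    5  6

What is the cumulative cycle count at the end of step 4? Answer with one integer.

end_cycle[4] = 36

[0] DMA t0→A (5c) ∥ CU idle ⇒ 5c, clock 5
[1] DMA t1→B (8c) ∥ CU A:t0 (4c) ⇒ 8c, clock 13
[2] DMA t2→A (4c) ∥ CU B:t1 (9c) ⇒ 9c, clock 22
[3] DMA t3→B (5c) ∥ CU A:t2 (4c) ⇒ 5c, clock 27
[4] DMA t4→A (7c) ∥ CU B:t3 (9c) ⇒ 9c, clock 36
[5] DMA t5→B (5c) ∥ CU A:t4 (9c) ⇒ 9c, clock 45
[6] DMA idle ∥ CU B:t5 (6c) ⇒ 6c, clock 51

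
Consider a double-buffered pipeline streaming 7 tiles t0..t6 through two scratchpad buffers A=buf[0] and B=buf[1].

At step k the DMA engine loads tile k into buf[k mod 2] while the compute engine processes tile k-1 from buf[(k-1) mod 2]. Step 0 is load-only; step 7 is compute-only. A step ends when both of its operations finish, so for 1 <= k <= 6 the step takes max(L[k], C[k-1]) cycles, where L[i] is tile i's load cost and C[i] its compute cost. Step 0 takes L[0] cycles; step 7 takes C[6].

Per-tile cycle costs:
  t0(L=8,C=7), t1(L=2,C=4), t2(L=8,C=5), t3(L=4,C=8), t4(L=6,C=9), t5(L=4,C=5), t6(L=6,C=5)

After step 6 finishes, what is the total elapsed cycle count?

end_cycle[6] = 51

[0] DMA t0→A (8c) ∥ CU idle ⇒ 8c, clock 8
[1] DMA t1→B (2c) ∥ CU A:t0 (7c) ⇒ 7c, clock 15
[2] DMA t2→A (8c) ∥ CU B:t1 (4c) ⇒ 8c, clock 23
[3] DMA t3→B (4c) ∥ CU A:t2 (5c) ⇒ 5c, clock 28
[4] DMA t4→A (6c) ∥ CU B:t3 (8c) ⇒ 8c, clock 36
[5] DMA t5→B (4c) ∥ CU A:t4 (9c) ⇒ 9c, clock 45
[6] DMA t6→A (6c) ∥ CU B:t5 (5c) ⇒ 6c, clock 51
[7] DMA idle ∥ CU A:t6 (5c) ⇒ 5c, clock 56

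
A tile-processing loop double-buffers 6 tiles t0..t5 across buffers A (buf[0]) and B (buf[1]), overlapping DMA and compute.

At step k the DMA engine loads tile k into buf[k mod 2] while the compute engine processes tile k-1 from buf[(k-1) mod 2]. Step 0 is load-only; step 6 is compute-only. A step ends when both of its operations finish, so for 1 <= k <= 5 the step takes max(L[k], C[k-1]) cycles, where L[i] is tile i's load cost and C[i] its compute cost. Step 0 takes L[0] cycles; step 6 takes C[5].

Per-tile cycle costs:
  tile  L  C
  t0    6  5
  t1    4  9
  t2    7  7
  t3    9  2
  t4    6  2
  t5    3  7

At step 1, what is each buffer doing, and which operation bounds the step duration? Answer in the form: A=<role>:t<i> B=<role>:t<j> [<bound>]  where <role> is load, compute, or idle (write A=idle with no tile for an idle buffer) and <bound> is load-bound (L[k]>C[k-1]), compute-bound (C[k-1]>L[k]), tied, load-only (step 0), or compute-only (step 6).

step 1: A=compute:t0 B=load:t1 [compute-bound]

[0] DMA t0→A (6c) ∥ CU idle ⇒ 6c, clock 6
[1] DMA t1→B (4c) ∥ CU A:t0 (5c) ⇒ 5c, clock 11
[2] DMA t2→A (7c) ∥ CU B:t1 (9c) ⇒ 9c, clock 20
[3] DMA t3→B (9c) ∥ CU A:t2 (7c) ⇒ 9c, clock 29
[4] DMA t4→A (6c) ∥ CU B:t3 (2c) ⇒ 6c, clock 35
[5] DMA t5→B (3c) ∥ CU A:t4 (2c) ⇒ 3c, clock 38
[6] DMA idle ∥ CU B:t5 (7c) ⇒ 7c, clock 45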